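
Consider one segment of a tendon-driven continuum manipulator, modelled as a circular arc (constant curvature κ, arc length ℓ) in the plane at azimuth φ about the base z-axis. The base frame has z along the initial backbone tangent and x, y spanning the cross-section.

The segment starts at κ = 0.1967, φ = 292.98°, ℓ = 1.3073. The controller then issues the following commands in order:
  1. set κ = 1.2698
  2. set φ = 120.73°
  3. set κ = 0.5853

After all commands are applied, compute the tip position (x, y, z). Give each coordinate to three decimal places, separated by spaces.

-0.243 0.409 1.183

initial: κ=0.1967, φ=292.98°, ℓ=1.3073
cmd 1: set κ=1.2698 → (κ,φ,ℓ)=(1.2698,292.98°,1.3073) → tip=(0.3349,-0.7896,0.7844)
cmd 2: set φ=120.73° → (κ,φ,ℓ)=(1.2698,120.73°,1.3073) → tip=(-0.4383,0.7373,0.7844)
cmd 3: set κ=0.5853 → (κ,φ,ℓ)=(0.5853,120.73°,1.3073) → tip=(-0.2433,0.4093,1.1834)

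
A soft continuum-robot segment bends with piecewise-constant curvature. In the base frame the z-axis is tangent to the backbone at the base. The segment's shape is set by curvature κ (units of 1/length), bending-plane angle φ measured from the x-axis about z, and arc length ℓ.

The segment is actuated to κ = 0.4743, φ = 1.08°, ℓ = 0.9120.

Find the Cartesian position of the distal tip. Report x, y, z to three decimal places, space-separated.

0.194 0.004 0.884

θ = κ·ℓ = 0.4743 × 0.9120 = 0.43256 rad
ρ = (1 − cos θ)/κ = (1 − 0.90789)/0.4743 = 0.19419
z = sin θ / κ = 0.41920/0.4743 = 0.88382
x = ρ cos φ = 0.19419 × cos(1.08°) = 0.19416
y = ρ sin φ = 0.19419 × sin(1.08°) = 0.00366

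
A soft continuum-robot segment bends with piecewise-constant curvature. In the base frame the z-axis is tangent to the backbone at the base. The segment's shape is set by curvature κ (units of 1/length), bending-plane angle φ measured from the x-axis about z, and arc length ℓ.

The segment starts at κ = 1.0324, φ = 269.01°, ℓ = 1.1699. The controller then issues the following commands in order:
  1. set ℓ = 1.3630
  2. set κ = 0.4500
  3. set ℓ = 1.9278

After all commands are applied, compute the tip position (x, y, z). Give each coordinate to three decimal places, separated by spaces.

initial: κ=1.0324, φ=269.01°, ℓ=1.1699
cmd 1: set ℓ=1.3630 → (κ,φ,ℓ)=(1.0324,269.01°,1.3630) → tip=(-0.0140,-0.8107,0.9557)
cmd 2: set κ=0.4500 → (κ,φ,ℓ)=(0.4500,269.01°,1.3630) → tip=(-0.0070,-0.4050,1.2791)
cmd 3: set ℓ=1.9278 → (κ,φ,ℓ)=(0.4500,269.01°,1.9278) → tip=(-0.0136,-0.7849,1.6949)

-0.014 -0.785 1.695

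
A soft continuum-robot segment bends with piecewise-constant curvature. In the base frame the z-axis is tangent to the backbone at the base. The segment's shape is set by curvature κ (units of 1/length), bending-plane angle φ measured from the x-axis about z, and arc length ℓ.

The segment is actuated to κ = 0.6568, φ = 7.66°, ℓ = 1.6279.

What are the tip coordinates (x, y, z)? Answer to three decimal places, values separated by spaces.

0.783 0.105 1.335

θ = κ·ℓ = 0.6568 × 1.6279 = 1.06920 rad
ρ = (1 − cos θ)/κ = (1 − 0.48082)/0.6568 = 0.79047
z = sin θ / κ = 0.87682/0.6568 = 1.33499
x = ρ cos φ = 0.79047 × cos(7.66°) = 0.78341
y = ρ sin φ = 0.79047 × sin(7.66°) = 0.10536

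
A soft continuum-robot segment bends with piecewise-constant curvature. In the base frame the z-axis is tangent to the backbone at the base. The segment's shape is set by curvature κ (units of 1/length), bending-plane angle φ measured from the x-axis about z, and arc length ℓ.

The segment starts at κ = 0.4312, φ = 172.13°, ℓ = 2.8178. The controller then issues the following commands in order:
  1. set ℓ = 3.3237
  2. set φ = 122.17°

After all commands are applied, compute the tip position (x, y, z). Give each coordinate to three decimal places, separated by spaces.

initial: κ=0.4312, φ=172.13°, ℓ=2.8178
cmd 1: set ℓ=3.3237 → (κ,φ,ℓ)=(0.4312,172.13°,3.3237) → tip=(-1.9821,0.2740,2.2972)
cmd 2: set φ=122.17° → (κ,φ,ℓ)=(0.4312,122.17°,3.3237) → tip=(-1.0654,1.6938,2.2972)

-1.065 1.694 2.297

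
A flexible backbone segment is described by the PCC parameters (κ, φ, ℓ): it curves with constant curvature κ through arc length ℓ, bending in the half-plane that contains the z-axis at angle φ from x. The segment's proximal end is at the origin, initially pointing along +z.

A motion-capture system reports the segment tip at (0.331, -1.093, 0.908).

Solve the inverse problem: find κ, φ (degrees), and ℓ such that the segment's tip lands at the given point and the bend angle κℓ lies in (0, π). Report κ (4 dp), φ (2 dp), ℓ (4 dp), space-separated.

ρ = √(x²+y²) = √(0.331² + -1.093²) = 1.14202
φ = atan2(y, x) mod 360° = atan2(-1.093, 0.331) = 286.8482°
|p|² = ρ² + z² = 1.14202² + 0.908² = 2.12867
κ = 2ρ / |p|² = 2×1.14202 / 2.12867 = 1.07299
θ = 2·atan2(ρ, z) = 2·atan2(1.14202, 0.908) = 1.79812 rad
ℓ = θ/κ = 1.79812/1.07299 = 1.67581

1.0730 286.85 1.6758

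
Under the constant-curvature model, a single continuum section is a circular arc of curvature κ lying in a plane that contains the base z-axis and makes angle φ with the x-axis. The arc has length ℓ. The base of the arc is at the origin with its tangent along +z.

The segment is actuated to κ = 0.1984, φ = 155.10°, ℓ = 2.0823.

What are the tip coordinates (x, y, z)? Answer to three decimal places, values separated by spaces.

-0.385 0.179 2.024

θ = κ·ℓ = 0.1984 × 2.0823 = 0.41313 rad
ρ = (1 − cos θ)/κ = (1 − 0.91587)/0.1984 = 0.42405
z = sin θ / κ = 0.40148/0.1984 = 2.02357
x = ρ cos φ = 0.42405 × cos(155.10°) = -0.38463
y = ρ sin φ = 0.42405 × sin(155.10°) = 0.17854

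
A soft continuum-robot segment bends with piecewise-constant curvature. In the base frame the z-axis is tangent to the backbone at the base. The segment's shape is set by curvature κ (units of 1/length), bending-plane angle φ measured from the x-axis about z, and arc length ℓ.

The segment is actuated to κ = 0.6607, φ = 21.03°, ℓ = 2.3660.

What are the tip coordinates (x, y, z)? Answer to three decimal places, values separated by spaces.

1.402 0.539 1.514

θ = κ·ℓ = 0.6607 × 2.3660 = 1.56322 rad
ρ = (1 − cos θ)/κ = (1 − 0.00758)/0.6607 = 1.50207
z = sin θ / κ = 0.99997/0.6607 = 1.51350
x = ρ cos φ = 1.50207 × cos(21.03°) = 1.40202
y = ρ sin φ = 1.50207 × sin(21.03°) = 0.53903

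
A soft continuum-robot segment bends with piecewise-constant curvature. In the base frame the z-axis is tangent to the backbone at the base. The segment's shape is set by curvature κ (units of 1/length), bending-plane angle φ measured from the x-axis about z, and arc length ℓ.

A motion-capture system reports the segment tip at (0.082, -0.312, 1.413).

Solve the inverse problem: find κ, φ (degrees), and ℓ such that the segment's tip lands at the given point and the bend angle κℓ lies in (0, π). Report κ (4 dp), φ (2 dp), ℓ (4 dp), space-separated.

ρ = √(x²+y²) = √(0.082² + -0.312²) = 0.32260
φ = atan2(y, x) mod 360° = atan2(-0.312, 0.082) = 284.7255°
|p|² = ρ² + z² = 0.32260² + 1.413² = 2.10064
κ = 2ρ / |p|² = 2×0.32260 / 2.10064 = 0.30714
θ = 2·atan2(ρ, z) = 2·atan2(0.32260, 1.413) = 0.44892 rad
ℓ = θ/κ = 0.44892/0.30714 = 1.46160

0.3071 284.73 1.4616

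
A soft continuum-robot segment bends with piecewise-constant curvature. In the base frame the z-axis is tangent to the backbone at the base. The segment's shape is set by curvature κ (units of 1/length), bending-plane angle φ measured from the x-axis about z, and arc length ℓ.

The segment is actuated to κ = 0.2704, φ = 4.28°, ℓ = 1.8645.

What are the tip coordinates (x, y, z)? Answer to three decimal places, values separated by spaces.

0.459 0.034 1.787

θ = κ·ℓ = 0.2704 × 1.8645 = 0.50416 rad
ρ = (1 − cos θ)/κ = (1 − 0.87558)/0.2704 = 0.46013
z = sin θ / κ = 0.48307/0.2704 = 1.78651
x = ρ cos φ = 0.46013 × cos(4.28°) = 0.45885
y = ρ sin φ = 0.46013 × sin(4.28°) = 0.03434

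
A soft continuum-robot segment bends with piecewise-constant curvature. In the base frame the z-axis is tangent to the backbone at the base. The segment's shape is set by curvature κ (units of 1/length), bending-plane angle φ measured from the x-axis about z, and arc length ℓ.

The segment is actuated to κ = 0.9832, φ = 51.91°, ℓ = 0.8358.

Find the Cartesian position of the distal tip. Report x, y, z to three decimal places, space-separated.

0.200 0.255 0.745

θ = κ·ℓ = 0.9832 × 0.8358 = 0.82176 rad
ρ = (1 − cos θ)/κ = (1 − 0.68093)/0.9832 = 0.32452
z = sin θ / κ = 0.73234/0.9832 = 0.74486
x = ρ cos φ = 0.32452 × cos(51.91°) = 0.20019
y = ρ sin φ = 0.32452 × sin(51.91°) = 0.25541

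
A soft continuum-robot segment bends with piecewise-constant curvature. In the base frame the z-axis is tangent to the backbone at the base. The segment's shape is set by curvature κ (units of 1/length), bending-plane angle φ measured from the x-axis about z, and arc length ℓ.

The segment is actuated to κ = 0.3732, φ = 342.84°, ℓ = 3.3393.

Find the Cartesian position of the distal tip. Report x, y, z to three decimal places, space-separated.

θ = κ·ℓ = 0.3732 × 3.3393 = 1.24623 rad
ρ = (1 − cos θ)/κ = (1 − 0.31890)/0.3732 = 1.82502
z = sin θ / κ = 0.94779/0.3732 = 2.53963
x = ρ cos φ = 1.82502 × cos(342.84°) = 1.74378
y = ρ sin φ = 1.82502 × sin(342.84°) = -0.53846

1.744 -0.538 2.540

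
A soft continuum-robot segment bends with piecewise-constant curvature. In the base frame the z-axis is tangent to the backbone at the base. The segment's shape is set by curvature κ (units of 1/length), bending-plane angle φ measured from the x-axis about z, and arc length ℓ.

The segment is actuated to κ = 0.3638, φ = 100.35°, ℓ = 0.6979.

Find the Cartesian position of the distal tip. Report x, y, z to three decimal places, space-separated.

θ = κ·ℓ = 0.3638 × 0.6979 = 0.25390 rad
ρ = (1 − cos θ)/κ = (1 − 0.96794)/0.3638 = 0.08812
z = sin θ / κ = 0.25118/0.3638 = 0.69043
x = ρ cos φ = 0.08812 × cos(100.35°) = -0.01583
y = ρ sin φ = 0.08812 × sin(100.35°) = 0.08669

-0.016 0.087 0.690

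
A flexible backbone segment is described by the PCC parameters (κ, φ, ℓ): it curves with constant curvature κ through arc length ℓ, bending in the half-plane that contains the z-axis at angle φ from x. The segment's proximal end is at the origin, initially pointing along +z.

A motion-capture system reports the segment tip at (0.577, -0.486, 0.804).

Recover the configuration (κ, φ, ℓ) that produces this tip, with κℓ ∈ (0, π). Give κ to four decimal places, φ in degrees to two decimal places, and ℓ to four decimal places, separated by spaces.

ρ = √(x²+y²) = √(0.577² + -0.486²) = 0.75440
φ = atan2(y, x) mod 360° = atan2(-0.486, 0.577) = 319.8930°
|p|² = ρ² + z² = 0.75440² + 0.804² = 1.21554
κ = 2ρ / |p|² = 2×0.75440 / 1.21554 = 1.24126
θ = 2·atan2(ρ, z) = 2·atan2(0.75440, 0.804) = 1.50717 rad
ℓ = θ/κ = 1.50717/1.24126 = 1.21422

1.2413 319.89 1.2142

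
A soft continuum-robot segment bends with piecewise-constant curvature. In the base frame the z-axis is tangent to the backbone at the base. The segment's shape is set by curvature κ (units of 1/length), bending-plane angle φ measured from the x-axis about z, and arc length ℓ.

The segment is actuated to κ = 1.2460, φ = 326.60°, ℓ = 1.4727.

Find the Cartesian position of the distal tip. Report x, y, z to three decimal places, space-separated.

0.845 -0.557 0.775

θ = κ·ℓ = 1.2460 × 1.4727 = 1.83498 rad
ρ = (1 − cos θ)/κ = (1 − -0.26113)/1.2460 = 1.01214
z = sin θ / κ = 0.96530/1.2460 = 0.77472
x = ρ cos φ = 1.01214 × cos(326.60°) = 0.84498
y = ρ sin φ = 1.01214 × sin(326.60°) = -0.55716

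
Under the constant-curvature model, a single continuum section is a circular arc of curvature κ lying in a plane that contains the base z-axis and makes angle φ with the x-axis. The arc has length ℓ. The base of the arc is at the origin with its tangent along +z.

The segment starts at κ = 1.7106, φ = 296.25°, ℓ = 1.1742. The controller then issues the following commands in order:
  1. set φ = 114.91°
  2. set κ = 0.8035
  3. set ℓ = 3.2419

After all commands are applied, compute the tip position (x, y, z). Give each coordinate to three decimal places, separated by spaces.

-0.975 2.099 0.636

initial: κ=1.7106, φ=296.25°, ℓ=1.1742
cmd 1: set φ=114.91° → (κ,φ,ℓ)=(1.7106,114.91°,1.1742) → tip=(-0.3506,0.7550,0.5295)
cmd 2: set κ=0.8035 → (κ,φ,ℓ)=(0.8035,114.91°,1.1742) → tip=(-0.2165,0.4662,1.0076)
cmd 3: set ℓ=3.2419 → (κ,φ,ℓ)=(0.8035,114.91°,3.2419) → tip=(-0.9747,2.0988,0.6364)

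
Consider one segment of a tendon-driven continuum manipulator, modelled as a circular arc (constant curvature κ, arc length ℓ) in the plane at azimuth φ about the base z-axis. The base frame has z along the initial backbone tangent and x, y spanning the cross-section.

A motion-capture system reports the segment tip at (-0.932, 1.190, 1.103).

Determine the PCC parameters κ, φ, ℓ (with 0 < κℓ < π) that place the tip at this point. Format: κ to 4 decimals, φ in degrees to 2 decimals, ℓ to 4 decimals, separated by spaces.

0.8634 128.07 2.1784

ρ = √(x²+y²) = √(-0.932² + 1.190²) = 1.51153
φ = atan2(y, x) mod 360° = atan2(1.190, -0.932) = 128.0678°
|p|² = ρ² + z² = 1.51153² + 1.103² = 3.50133
κ = 2ρ / |p|² = 2×1.51153 / 3.50133 = 0.86340
θ = 2·atan2(ρ, z) = 2·atan2(1.51153, 1.103) = 1.88080 rad
ℓ = θ/κ = 1.88080/0.86340 = 2.17835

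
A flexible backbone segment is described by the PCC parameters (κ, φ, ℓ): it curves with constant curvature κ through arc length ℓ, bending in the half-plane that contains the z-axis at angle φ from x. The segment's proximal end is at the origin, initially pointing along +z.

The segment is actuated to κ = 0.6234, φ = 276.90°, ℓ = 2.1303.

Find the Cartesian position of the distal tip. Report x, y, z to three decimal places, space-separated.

θ = κ·ℓ = 0.6234 × 2.1303 = 1.32803 rad
ρ = (1 − cos θ)/κ = (1 − 0.24039)/0.6234 = 1.21850
z = sin θ / κ = 0.97068/0.6234 = 1.55707
x = ρ cos φ = 1.21850 × cos(276.90°) = 0.14639
y = ρ sin φ = 1.21850 × sin(276.90°) = -1.20967

0.146 -1.210 1.557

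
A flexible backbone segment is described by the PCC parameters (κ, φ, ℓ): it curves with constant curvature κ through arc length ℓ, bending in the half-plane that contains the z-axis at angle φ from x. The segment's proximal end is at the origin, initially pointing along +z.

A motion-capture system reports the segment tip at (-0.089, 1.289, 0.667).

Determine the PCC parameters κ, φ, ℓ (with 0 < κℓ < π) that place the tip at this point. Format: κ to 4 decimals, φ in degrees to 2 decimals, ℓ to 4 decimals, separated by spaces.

ρ = √(x²+y²) = √(-0.089² + 1.289²) = 1.29207
φ = atan2(y, x) mod 360° = atan2(1.289, -0.089) = 93.9498°
|p|² = ρ² + z² = 1.29207² + 0.667² = 2.11433
κ = 2ρ / |p|² = 2×1.29207 / 2.11433 = 1.22220
θ = 2·atan2(ρ, z) = 2·atan2(1.29207, 0.667) = 2.18850 rad
ℓ = θ/κ = 2.18850/1.22220 = 1.79063

1.2222 93.95 1.7906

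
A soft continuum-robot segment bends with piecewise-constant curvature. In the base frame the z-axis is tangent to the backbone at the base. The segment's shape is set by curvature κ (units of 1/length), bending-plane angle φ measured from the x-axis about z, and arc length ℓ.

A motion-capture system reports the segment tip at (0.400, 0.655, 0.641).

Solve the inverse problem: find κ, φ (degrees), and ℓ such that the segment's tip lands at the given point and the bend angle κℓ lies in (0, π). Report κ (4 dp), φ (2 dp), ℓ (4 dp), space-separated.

ρ = √(x²+y²) = √(0.400² + 0.655²) = 0.76748
φ = atan2(y, x) mod 360° = atan2(0.655, 0.400) = 58.5881°
|p|² = ρ² + z² = 0.76748² + 0.641² = 0.99991
κ = 2ρ / |p|² = 2×0.76748 / 0.99991 = 1.53510
θ = 2·atan2(ρ, z) = 2·atan2(0.76748, 0.641) = 1.74991 rad
ℓ = θ/κ = 1.74991/1.53510 = 1.13993

1.5351 58.59 1.1399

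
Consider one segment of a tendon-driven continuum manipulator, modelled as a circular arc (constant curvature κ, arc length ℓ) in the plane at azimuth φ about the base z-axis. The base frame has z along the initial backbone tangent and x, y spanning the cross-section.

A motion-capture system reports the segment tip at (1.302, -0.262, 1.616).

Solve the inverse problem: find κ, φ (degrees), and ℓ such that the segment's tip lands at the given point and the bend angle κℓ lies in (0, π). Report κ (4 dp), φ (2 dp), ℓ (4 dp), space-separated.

ρ = √(x²+y²) = √(1.302² + -0.262²) = 1.32810
φ = atan2(y, x) mod 360° = atan2(-0.262, 1.302) = 348.6224°
|p|² = ρ² + z² = 1.32810² + 1.616² = 4.37530
κ = 2ρ / |p|² = 2×1.32810 / 4.37530 = 0.60709
θ = 2·atan2(ρ, z) = 2·atan2(1.32810, 1.616) = 1.37584 rad
ℓ = θ/κ = 1.37584/0.60709 = 2.26629

0.6071 348.62 2.2663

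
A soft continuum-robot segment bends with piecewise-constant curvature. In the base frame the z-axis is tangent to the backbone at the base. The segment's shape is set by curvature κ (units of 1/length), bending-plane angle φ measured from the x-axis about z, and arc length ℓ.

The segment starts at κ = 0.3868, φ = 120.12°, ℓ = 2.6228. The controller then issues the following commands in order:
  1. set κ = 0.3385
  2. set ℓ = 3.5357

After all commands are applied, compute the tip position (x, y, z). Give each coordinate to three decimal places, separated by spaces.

initial: κ=0.3868, φ=120.12°, ℓ=2.6228
cmd 1: set κ=0.3385 → (κ,φ,ℓ)=(0.3385,120.12°,2.6228) → tip=(-0.5469,0.9426,2.2916)
cmd 2: set ℓ=3.5357 → (κ,φ,ℓ)=(0.3385,120.12°,3.5357) → tip=(-0.9409,1.6218,2.7500)

-0.941 1.622 2.750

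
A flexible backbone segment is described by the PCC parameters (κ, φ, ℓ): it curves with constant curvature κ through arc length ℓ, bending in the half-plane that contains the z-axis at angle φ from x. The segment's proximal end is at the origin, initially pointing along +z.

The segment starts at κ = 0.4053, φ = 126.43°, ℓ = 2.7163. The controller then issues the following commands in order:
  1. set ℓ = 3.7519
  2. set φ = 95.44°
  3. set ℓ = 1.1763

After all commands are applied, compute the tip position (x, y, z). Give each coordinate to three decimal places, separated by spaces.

-0.026 0.274 1.132

initial: κ=0.4053, φ=126.43°, ℓ=2.7163
cmd 1: set ℓ=3.7519 → (κ,φ,ℓ)=(0.4053,126.43°,3.7519) → tip=(-1.3917,1.8856,2.4642)
cmd 2: set φ=95.44° → (κ,φ,ℓ)=(0.4053,95.44°,3.7519) → tip=(-0.2222,2.3331,2.4642)
cmd 3: set ℓ=1.1763 → (κ,φ,ℓ)=(0.4053,95.44°,1.1763) → tip=(-0.0261,0.2739,1.1322)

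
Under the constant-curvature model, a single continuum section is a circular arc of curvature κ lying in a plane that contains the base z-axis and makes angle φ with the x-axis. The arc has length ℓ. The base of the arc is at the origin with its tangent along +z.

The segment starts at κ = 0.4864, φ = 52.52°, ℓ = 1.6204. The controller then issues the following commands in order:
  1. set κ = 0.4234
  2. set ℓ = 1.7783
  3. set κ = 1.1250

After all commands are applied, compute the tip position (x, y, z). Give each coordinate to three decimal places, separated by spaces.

0.766 0.999 0.808

initial: κ=0.4864, φ=52.52°, ℓ=1.6204
cmd 1: set κ=0.4234 → (κ,φ,ℓ)=(0.4234,52.52°,1.6204) → tip=(0.3252,0.4241,1.4962)
cmd 2: set ℓ=1.7783 → (κ,φ,ℓ)=(0.4234,52.52°,1.7783) → tip=(0.3885,0.5066,1.6150)
cmd 3: set κ=1.1250 → (κ,φ,ℓ)=(1.1250,52.52°,1.7783) → tip=(0.7662,0.9993,0.8080)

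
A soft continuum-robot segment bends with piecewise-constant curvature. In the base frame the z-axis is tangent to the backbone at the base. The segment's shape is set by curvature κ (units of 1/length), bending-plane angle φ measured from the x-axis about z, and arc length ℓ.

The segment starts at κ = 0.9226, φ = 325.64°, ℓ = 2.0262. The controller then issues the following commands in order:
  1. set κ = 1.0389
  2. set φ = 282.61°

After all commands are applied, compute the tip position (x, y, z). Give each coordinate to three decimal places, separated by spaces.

0.317 -1.418 0.828

initial: κ=0.9226, φ=325.64°, ℓ=2.0262
cmd 1: set κ=1.0389 → (κ,φ,ℓ)=(1.0389,325.64°,2.0262) → tip=(1.1992,-0.8199,0.8284)
cmd 2: set φ=282.61° → (κ,φ,ℓ)=(1.0389,282.61°,2.0262) → tip=(0.3171,-1.4176,0.8284)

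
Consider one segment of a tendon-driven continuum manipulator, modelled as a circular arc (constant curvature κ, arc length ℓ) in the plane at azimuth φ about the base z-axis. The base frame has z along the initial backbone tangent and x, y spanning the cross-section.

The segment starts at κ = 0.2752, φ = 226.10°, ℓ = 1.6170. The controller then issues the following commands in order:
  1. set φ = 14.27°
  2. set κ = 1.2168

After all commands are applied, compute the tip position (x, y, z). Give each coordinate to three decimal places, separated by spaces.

initial: κ=0.2752, φ=226.10°, ℓ=1.6170
cmd 1: set φ=14.27° → (κ,φ,ℓ)=(0.2752,14.27°,1.6170) → tip=(0.3430,0.0872,1.5642)
cmd 2: set κ=1.2168 → (κ,φ,ℓ)=(1.2168,14.27°,1.6170) → tip=(1.1043,0.2809,0.7580)

1.104 0.281 0.758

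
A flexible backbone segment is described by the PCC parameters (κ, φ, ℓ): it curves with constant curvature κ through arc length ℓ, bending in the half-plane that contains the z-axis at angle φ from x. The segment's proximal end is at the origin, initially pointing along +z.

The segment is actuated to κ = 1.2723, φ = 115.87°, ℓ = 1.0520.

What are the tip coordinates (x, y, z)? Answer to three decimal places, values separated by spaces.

θ = κ·ℓ = 1.2723 × 1.0520 = 1.33846 rad
ρ = (1 − cos θ)/κ = (1 − 0.23025)/1.2723 = 0.60501
z = sin θ / κ = 0.97313/1.2723 = 0.76486
x = ρ cos φ = 0.60501 × cos(115.87°) = -0.26398
y = ρ sin φ = 0.60501 × sin(115.87°) = 0.54438

-0.264 0.544 0.765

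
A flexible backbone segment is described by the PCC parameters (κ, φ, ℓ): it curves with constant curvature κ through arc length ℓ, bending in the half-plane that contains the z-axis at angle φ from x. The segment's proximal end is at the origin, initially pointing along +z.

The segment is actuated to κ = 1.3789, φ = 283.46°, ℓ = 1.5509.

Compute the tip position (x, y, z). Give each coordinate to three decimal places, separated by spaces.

0.260 -1.085 0.611

θ = κ·ℓ = 1.3789 × 1.5509 = 2.13854 rad
ρ = (1 − cos θ)/κ = (1 − -0.53773)/1.3789 = 1.11518
z = sin θ / κ = 0.84312/1.3789 = 0.61144
x = ρ cos φ = 1.11518 × cos(283.46°) = 0.25958
y = ρ sin φ = 1.11518 × sin(283.46°) = -1.08455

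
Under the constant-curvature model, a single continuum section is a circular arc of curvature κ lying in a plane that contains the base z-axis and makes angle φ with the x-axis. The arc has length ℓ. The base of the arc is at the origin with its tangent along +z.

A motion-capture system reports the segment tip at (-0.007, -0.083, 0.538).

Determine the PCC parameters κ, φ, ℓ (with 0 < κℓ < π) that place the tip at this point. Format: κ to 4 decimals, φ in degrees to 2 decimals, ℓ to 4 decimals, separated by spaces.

ρ = √(x²+y²) = √(-0.007² + -0.083²) = 0.08329
φ = atan2(y, x) mod 360° = atan2(-0.083, -0.007) = 265.1792°
|p|² = ρ² + z² = 0.08329² + 0.538² = 0.29638
κ = 2ρ / |p|² = 2×0.08329 / 0.29638 = 0.56208
θ = 2·atan2(ρ, z) = 2·atan2(0.08329, 0.538) = 0.30721 rad
ℓ = θ/κ = 0.30721/0.56208 = 0.54656

0.5621 265.18 0.5466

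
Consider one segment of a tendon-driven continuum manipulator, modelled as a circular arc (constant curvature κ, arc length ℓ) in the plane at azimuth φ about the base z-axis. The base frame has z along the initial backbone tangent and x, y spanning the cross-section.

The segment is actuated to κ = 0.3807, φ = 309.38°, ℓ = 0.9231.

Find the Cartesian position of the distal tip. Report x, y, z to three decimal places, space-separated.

0.102 -0.124 0.904

θ = κ·ℓ = 0.3807 × 0.9231 = 0.35142 rad
ρ = (1 − cos θ)/κ = (1 − 0.93888)/0.3807 = 0.16054
z = sin θ / κ = 0.34424/0.3807 = 0.90422
x = ρ cos φ = 0.16054 × cos(309.38°) = 0.10185
y = ρ sin φ = 0.16054 × sin(309.38°) = -0.12409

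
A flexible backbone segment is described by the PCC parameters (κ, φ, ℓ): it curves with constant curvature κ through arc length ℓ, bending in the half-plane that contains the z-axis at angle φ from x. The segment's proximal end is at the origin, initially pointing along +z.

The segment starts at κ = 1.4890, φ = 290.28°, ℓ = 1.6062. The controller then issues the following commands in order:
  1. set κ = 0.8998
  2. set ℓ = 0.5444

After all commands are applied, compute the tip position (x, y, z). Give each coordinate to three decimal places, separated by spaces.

initial: κ=1.4890, φ=290.28°, ℓ=1.6062
cmd 1: set κ=0.8998 → (κ,φ,ℓ)=(0.8998,290.28°,1.6062) → tip=(0.3370,-0.9119,1.1026)
cmd 2: set ℓ=0.5444 → (κ,φ,ℓ)=(0.8998,290.28°,0.5444) → tip=(0.0453,-0.1226,0.5229)

0.045 -0.123 0.523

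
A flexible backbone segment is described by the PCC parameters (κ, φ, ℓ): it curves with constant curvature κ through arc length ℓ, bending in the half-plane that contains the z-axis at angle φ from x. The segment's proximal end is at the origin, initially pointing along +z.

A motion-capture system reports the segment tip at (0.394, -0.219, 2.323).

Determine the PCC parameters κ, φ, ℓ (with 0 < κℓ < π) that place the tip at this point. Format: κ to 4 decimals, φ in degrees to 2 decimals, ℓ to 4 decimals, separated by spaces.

ρ = √(x²+y²) = √(0.394² + -0.219²) = 0.45077
φ = atan2(y, x) mod 360° = atan2(-0.219, 0.394) = 330.9331°
|p|² = ρ² + z² = 0.45077² + 2.323² = 5.59953
κ = 2ρ / |p|² = 2×0.45077 / 5.59953 = 0.16100
θ = 2·atan2(ρ, z) = 2·atan2(0.45077, 2.323) = 0.38333 rad
ℓ = θ/κ = 0.38333/0.16100 = 2.38088

0.1610 330.93 2.3809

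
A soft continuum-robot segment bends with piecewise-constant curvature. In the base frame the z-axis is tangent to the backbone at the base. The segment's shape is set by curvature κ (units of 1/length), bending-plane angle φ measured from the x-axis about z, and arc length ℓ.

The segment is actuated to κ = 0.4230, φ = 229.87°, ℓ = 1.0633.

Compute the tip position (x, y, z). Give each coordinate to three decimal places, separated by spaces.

-0.152 -0.180 1.028

θ = κ·ℓ = 0.4230 × 1.0633 = 0.44978 rad
ρ = (1 − cos θ)/κ = (1 − 0.90054)/0.4230 = 0.23512
z = sin θ / κ = 0.43476/0.4230 = 1.02781
x = ρ cos φ = 0.23512 × cos(229.87°) = -0.15154
y = ρ sin φ = 0.23512 × sin(229.87°) = -0.17977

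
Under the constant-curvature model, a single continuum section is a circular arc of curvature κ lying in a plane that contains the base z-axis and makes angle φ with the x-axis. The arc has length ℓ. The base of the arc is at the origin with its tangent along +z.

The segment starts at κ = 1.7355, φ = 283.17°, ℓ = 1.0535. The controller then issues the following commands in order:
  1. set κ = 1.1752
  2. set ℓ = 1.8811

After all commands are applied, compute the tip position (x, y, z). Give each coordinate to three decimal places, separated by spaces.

0.310 -1.323 0.683

initial: κ=1.7355, φ=283.17°, ℓ=1.0535
cmd 1: set κ=1.1752 → (κ,φ,ℓ)=(1.1752,283.17°,1.0535) → tip=(0.1306,-0.5579,0.8043)
cmd 2: set ℓ=1.8811 → (κ,φ,ℓ)=(1.1752,283.17°,1.8811) → tip=(0.3096,-1.3233,0.6826)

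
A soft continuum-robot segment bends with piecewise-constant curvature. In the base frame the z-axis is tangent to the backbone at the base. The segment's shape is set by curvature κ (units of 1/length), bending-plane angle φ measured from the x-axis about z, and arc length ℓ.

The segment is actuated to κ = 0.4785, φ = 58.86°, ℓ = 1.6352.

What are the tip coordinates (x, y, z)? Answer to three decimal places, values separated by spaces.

0.314 0.520 1.473

θ = κ·ℓ = 0.4785 × 1.6352 = 0.78244 rad
ρ = (1 − cos θ)/κ = (1 − 0.70919)/0.4785 = 0.60775
z = sin θ / κ = 0.70501/0.4785 = 1.47338
x = ρ cos φ = 0.60775 × cos(58.86°) = 0.31428
y = ρ sin φ = 0.60775 × sin(58.86°) = 0.52017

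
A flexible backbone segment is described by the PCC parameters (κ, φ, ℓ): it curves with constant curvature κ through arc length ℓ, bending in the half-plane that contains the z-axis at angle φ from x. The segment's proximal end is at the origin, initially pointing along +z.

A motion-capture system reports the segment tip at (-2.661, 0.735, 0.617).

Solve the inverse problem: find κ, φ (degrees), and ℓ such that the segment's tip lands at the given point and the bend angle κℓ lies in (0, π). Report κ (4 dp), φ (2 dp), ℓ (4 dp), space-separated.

0.6900 164.56 3.9157

ρ = √(x²+y²) = √(-2.661² + 0.735²) = 2.76064
φ = atan2(y, x) mod 360° = atan2(0.735, -2.661) = 164.5592°
|p|² = ρ² + z² = 2.76064² + 0.617² = 8.00183
κ = 2ρ / |p|² = 2×2.76064 / 8.00183 = 0.69000
θ = 2·atan2(ρ, z) = 2·atan2(2.76064, 0.617) = 2.70182 rad
ℓ = θ/κ = 2.70182/0.69000 = 3.91567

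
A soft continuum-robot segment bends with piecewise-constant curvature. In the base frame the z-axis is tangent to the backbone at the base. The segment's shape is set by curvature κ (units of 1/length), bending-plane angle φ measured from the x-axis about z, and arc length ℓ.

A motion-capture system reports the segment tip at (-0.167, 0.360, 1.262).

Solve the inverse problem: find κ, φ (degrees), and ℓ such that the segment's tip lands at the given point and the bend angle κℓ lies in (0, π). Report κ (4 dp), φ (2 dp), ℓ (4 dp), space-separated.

0.4535 114.89 1.3436

ρ = √(x²+y²) = √(-0.167² + 0.360²) = 0.39685
φ = atan2(y, x) mod 360° = atan2(0.360, -0.167) = 114.8861°
|p|² = ρ² + z² = 0.39685² + 1.262² = 1.75013
κ = 2ρ / |p|² = 2×0.39685 / 1.75013 = 0.45351
θ = 2·atan2(ρ, z) = 2·atan2(0.39685, 1.262) = 0.60934 rad
ℓ = θ/κ = 0.60934/0.45351 = 1.34362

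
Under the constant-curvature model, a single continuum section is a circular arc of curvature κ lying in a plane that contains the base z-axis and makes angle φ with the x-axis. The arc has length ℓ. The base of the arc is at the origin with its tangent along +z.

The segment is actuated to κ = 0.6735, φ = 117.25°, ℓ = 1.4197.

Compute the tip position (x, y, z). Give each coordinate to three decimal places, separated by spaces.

θ = κ·ℓ = 0.6735 × 1.4197 = 0.95617 rad
ρ = (1 − cos θ)/κ = (1 − 0.57665)/0.6735 = 0.62857
z = sin θ / κ = 0.81699/0.6735 = 1.21305
x = ρ cos φ = 0.62857 × cos(117.25°) = -0.28781
y = ρ sin φ = 0.62857 × sin(117.25°) = 0.55881

-0.288 0.559 1.213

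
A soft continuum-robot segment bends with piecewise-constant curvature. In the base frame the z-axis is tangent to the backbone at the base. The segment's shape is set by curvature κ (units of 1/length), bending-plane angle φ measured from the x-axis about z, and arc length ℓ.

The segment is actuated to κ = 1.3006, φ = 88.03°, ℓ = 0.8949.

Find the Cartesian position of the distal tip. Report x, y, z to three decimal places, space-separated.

0.016 0.464 0.706

θ = κ·ℓ = 1.3006 × 0.8949 = 1.16391 rad
ρ = (1 − cos θ)/κ = (1 − 0.39575)/1.3006 = 0.46459
z = sin θ / κ = 0.91836/1.3006 = 0.70610
x = ρ cos φ = 0.46459 × cos(88.03°) = 0.01597
y = ρ sin φ = 0.46459 × sin(88.03°) = 0.46432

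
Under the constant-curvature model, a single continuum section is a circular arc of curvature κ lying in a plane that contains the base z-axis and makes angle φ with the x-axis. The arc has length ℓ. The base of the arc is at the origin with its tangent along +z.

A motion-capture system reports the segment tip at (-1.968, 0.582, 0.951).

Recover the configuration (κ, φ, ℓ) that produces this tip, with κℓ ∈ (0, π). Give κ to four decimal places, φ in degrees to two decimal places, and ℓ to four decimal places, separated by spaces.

0.8023 163.53 2.8341

ρ = √(x²+y²) = √(-1.968² + 0.582²) = 2.05225
φ = atan2(y, x) mod 360° = atan2(0.582, -1.968) = 163.5254°
|p|² = ρ² + z² = 2.05225² + 0.951² = 5.11615
κ = 2ρ / |p|² = 2×2.05225 / 5.11615 = 0.80227
θ = 2·atan2(ρ, z) = 2·atan2(2.05225, 0.951) = 2.27372 rad
ℓ = θ/κ = 2.27372/0.80227 = 2.83413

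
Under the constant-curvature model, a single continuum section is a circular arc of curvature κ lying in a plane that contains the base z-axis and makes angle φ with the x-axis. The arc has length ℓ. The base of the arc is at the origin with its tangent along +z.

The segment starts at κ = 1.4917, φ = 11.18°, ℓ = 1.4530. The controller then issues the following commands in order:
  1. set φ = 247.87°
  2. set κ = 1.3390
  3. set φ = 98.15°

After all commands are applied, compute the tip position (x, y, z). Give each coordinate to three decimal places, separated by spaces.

-0.145 1.010 0.695

initial: κ=1.4917, φ=11.18°, ℓ=1.4530
cmd 1: set φ=247.87° → (κ,φ,ℓ)=(1.4917,247.87°,1.4530) → tip=(-0.3944,-0.9699,0.5546)
cmd 2: set κ=1.3390 → (κ,φ,ℓ)=(1.3390,247.87°,1.4530) → tip=(-0.3843,-0.9451,0.6950)
cmd 3: set φ=98.15° → (κ,φ,ℓ)=(1.3390,98.15°,1.4530) → tip=(-0.1446,1.0099,0.6950)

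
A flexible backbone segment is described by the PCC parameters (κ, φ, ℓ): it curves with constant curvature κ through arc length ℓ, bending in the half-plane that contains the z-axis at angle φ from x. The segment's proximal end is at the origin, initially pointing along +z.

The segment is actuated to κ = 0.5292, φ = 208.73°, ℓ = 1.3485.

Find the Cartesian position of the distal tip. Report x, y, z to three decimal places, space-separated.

θ = κ·ℓ = 0.5292 × 1.3485 = 0.71363 rad
ρ = (1 − cos θ)/κ = (1 − 0.75599)/0.5292 = 0.46109
z = sin θ / κ = 0.65458/0.5292 = 1.23692
x = ρ cos φ = 0.46109 × cos(208.73°) = -0.40432
y = ρ sin φ = 0.46109 × sin(208.73°) = -0.22164

-0.404 -0.222 1.237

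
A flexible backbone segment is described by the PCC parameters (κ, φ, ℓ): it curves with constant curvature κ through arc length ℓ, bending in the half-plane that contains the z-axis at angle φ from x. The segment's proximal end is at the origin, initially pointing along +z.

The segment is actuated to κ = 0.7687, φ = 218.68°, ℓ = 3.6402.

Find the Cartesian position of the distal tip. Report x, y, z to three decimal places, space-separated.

-1.972 -1.579 0.438

θ = κ·ℓ = 0.7687 × 3.6402 = 2.79822 rad
ρ = (1 − cos θ)/κ = (1 − -0.94163)/0.7687 = 2.52586
z = sin θ / κ = 0.33666/0.7687 = 0.43796
x = ρ cos φ = 2.52586 × cos(218.68°) = -1.97181
y = ρ sin φ = 2.52586 × sin(218.68°) = -1.57858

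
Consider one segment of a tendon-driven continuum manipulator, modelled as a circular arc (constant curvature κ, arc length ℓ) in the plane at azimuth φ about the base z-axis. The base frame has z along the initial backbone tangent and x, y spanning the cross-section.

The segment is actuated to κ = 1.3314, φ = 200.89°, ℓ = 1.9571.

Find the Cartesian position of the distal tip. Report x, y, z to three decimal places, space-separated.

θ = κ·ℓ = 1.3314 × 1.9571 = 2.60568 rad
ρ = (1 − cos θ)/κ = (1 − -0.85980)/1.3314 = 1.39688
z = sin θ / κ = 0.51062/1.3314 = 0.38352
x = ρ cos φ = 1.39688 × cos(200.89°) = -1.30506
y = ρ sin φ = 1.39688 × sin(200.89°) = -0.49809

-1.305 -0.498 0.384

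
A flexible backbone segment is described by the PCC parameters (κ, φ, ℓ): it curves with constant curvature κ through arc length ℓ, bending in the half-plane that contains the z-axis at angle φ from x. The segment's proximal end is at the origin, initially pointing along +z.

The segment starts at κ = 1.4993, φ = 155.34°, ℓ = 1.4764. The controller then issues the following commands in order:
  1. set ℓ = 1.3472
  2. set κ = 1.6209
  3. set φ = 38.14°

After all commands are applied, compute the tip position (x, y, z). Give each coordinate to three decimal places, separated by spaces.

0.764 0.600 0.505

initial: κ=1.4993, φ=155.34°, ℓ=1.4764
cmd 1: set ℓ=1.3472 → (κ,φ,ℓ)=(1.4993,155.34°,1.3472) → tip=(-0.8693,0.3991,0.6009)
cmd 2: set κ=1.6209 → (κ,φ,ℓ)=(1.6209,155.34°,1.3472) → tip=(-0.8832,0.4055,0.5047)
cmd 3: set φ=38.14° → (κ,φ,ℓ)=(1.6209,38.14°,1.3472) → tip=(0.7643,0.6002,0.5047)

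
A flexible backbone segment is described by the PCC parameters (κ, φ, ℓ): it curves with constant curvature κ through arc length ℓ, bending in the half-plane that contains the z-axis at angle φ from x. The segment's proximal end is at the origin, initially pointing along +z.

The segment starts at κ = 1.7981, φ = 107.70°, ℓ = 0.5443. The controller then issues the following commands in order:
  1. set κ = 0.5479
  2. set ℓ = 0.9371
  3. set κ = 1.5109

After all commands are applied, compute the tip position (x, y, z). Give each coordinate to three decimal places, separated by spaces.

initial: κ=1.7981, φ=107.70°, ℓ=0.5443
cmd 1: set κ=0.5479 → (κ,φ,ℓ)=(0.5479,107.70°,0.5443) → tip=(-0.0245,0.0767,0.5363)
cmd 2: set ℓ=0.9371 → (κ,φ,ℓ)=(0.5479,107.70°,0.9371) → tip=(-0.0715,0.2242,0.8965)
cmd 3: set κ=1.5109 → (κ,φ,ℓ)=(1.5109,107.70°,0.9371) → tip=(-0.1702,0.5332,0.6539)

-0.170 0.533 0.654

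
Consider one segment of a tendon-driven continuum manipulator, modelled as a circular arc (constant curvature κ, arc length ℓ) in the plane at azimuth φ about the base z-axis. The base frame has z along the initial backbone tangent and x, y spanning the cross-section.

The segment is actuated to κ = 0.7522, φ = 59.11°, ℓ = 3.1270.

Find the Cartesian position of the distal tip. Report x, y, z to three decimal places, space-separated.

θ = κ·ℓ = 0.7522 × 3.1270 = 2.35213 rad
ρ = (1 − cos θ)/κ = (1 − -0.70423)/0.7522 = 2.26566
z = sin θ / κ = 0.70998/0.7522 = 0.94387
x = ρ cos φ = 2.26566 × cos(59.11°) = 1.16317
y = ρ sin φ = 2.26566 × sin(59.11°) = 1.94428

1.163 1.944 0.944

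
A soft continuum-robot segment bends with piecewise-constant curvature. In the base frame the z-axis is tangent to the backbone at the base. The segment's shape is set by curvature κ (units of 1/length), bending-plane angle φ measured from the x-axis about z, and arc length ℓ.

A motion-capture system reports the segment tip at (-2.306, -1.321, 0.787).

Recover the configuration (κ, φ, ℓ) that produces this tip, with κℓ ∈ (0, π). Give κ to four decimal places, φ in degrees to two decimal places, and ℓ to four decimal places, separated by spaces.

0.6919 209.81 3.7084

ρ = √(x²+y²) = √(-2.306² + -1.321²) = 2.65757
φ = atan2(y, x) mod 360° = atan2(-1.321, -2.306) = 209.8064°
|p|² = ρ² + z² = 2.65757² + 0.787² = 7.68205
κ = 2ρ / |p|² = 2×2.65757 / 7.68205 = 0.69189
θ = 2·atan2(ρ, z) = 2·atan2(2.65757, 0.787) = 2.56578 rad
ℓ = θ/κ = 2.56578/0.69189 = 3.70835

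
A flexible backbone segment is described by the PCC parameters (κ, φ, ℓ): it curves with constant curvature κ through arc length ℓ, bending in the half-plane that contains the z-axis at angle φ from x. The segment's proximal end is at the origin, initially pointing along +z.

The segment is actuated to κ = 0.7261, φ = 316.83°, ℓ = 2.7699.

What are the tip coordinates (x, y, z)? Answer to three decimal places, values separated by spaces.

θ = κ·ℓ = 0.7261 × 2.7699 = 2.01122 rad
ρ = (1 − cos θ)/κ = (1 − -0.42633)/0.7261 = 1.96437
z = sin θ / κ = 0.90457/0.7261 = 1.24579
x = ρ cos φ = 1.96437 × cos(316.83°) = 1.43267
y = ρ sin φ = 1.96437 × sin(316.83°) = -1.34395

1.433 -1.344 1.246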